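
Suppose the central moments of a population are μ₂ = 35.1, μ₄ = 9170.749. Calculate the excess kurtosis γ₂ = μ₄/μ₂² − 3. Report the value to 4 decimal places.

μ₂² = 35.1² = 1232.01000
μ₄/μ₂² = 9170.749 / 1232.01000 = 7.44373
γ₂ = 7.44373 − 3 ≈ 4.4437

4.4437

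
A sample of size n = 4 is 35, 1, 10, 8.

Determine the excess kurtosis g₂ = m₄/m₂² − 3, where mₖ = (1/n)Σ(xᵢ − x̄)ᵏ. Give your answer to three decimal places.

-0.811

x̄ = 13.5000
Σ(xᵢ − x̄)² = 661.0000 ⇒ m₂ = 165.25000
Σ(xᵢ − x̄)⁴ = 239154.2500 ⇒ m₄ = 59788.56250
m₂² = 27307.56250
g₂ = m₄/m₂² − 3 = 2.18945 − 3 ≈ -0.811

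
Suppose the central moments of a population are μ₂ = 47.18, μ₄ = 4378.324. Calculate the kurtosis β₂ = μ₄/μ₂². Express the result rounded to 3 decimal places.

μ₂² = 47.18² = 2225.95240
μ₄/μ₂² = 4378.324 / 2225.95240 = 1.96694
β₂ ≈ 1.967

1.967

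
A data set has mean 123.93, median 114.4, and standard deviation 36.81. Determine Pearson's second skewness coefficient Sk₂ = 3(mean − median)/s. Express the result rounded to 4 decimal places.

0.7767

Sk₂ = 3(123.93 − 114.4) / 36.81 = 3 × 9.5300 / 36.81
    = 28.5900 / 36.81 ≈ 0.7767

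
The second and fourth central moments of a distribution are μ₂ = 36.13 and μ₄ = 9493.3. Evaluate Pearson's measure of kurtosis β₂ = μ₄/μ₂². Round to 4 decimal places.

μ₂² = 36.13² = 1305.37690
μ₄/μ₂² = 9493.3 / 1305.37690 = 7.27246
β₂ ≈ 7.2725

7.2725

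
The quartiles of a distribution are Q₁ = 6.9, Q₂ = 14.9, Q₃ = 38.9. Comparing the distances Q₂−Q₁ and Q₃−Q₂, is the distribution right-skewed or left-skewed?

right-skewed

Q₂ − Q₁ = 8.0;  Q₃ − Q₂ = 24.0
Q₃ − Q₂ > Q₂ − Q₁ ⇒ the upper half is more spread out ⇒ right-skewed.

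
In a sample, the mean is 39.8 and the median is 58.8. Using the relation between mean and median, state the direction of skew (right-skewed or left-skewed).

left-skewed

mean − median = 39.8 − 58.8 = -19.0
mean < median ⇒ the longer tail is on the left ⇒ left-skewed (negatively skewed).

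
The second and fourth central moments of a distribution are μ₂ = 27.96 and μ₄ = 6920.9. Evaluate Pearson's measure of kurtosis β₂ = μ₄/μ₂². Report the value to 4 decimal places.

8.8530

μ₂² = 27.96² = 781.76160
μ₄/μ₂² = 6920.9 / 781.76160 = 8.85295
β₂ ≈ 8.8530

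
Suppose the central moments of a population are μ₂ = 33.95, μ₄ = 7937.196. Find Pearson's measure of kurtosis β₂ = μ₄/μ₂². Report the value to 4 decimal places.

6.8863

μ₂² = 33.95² = 1152.60250
μ₄/μ₂² = 7937.196 / 1152.60250 = 6.88633
β₂ ≈ 6.8863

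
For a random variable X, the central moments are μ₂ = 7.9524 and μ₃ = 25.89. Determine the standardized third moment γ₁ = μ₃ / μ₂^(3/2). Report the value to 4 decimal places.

σ = √μ₂ = √7.9524 = 2.82000
σ³ = μ₂^(3/2) = 22.42577
γ₁ = μ₃/σ³ = 25.89 / 22.42577 ≈ 1.1545

1.1545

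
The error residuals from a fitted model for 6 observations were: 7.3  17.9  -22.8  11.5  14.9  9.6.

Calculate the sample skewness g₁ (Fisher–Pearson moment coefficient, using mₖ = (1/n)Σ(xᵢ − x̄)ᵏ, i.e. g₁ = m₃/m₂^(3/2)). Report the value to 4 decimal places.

x̄ = (7.3 + 17.9 - 22.8 + 11.5 + 14.9 + 9.6) / 6 = 6.4000
deviations (xᵢ − x̄): 0.9000, 11.5000, -29.2000, 5.1000, 8.5000, 3.2000
Σ(xᵢ − x̄)² = 1094.2000 ⇒ m₂ = 1094.2000/6 = 182.36667
Σ(xᵢ − x̄)³ = -22595.9400 ⇒ m₃ = -22595.9400/6 = -3765.99000
m₂^(3/2) = 182.36667^(1.5) = 2462.73788
g₁ = m₃ / m₂^(3/2) = -3765.99000 / 2462.73788 ≈ -1.5292

-1.5292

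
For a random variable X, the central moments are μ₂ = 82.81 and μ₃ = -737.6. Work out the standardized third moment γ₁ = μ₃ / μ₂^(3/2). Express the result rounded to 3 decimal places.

σ = √μ₂ = √82.81 = 9.10000
σ³ = μ₂^(3/2) = 753.57100
γ₁ = μ₃/σ³ = -737.6 / 753.57100 ≈ -0.979

-0.979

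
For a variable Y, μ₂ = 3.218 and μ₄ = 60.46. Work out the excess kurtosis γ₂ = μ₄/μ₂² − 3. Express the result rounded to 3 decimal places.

μ₂² = 3.218² = 10.35552
μ₄/μ₂² = 60.46 / 10.35552 = 5.83843
γ₂ = 5.83843 − 3 ≈ 2.838

2.838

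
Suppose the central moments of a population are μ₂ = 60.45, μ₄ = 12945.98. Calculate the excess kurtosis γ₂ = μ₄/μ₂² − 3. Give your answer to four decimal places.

μ₂² = 60.45² = 3654.20250
μ₄/μ₂² = 12945.98 / 3654.20250 = 3.54276
γ₂ = 3.54276 − 3 ≈ 0.5428

0.5428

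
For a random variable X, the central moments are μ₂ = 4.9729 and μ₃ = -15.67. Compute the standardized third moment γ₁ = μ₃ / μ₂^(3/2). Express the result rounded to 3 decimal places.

-1.413

σ = √μ₂ = √4.9729 = 2.23000
σ³ = μ₂^(3/2) = 11.08957
γ₁ = μ₃/σ³ = -15.67 / 11.08957 ≈ -1.413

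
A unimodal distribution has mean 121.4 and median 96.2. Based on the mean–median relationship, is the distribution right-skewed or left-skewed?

mean − median = 121.4 − 96.2 = 25.2
mean > median ⇒ the longer tail is on the right ⇒ right-skewed (positively skewed).

right-skewed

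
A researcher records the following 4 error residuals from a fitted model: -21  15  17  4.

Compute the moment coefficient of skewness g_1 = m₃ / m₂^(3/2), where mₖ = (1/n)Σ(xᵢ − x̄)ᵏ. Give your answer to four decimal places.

-0.8249

x̄ = (-21 + 15 + 17 + 4) / 4 = 3.7500
deviations (xᵢ − x̄): -24.7500, 11.2500, 13.2500, 0.2500
Σ(xᵢ − x̄)² = 914.7500 ⇒ m₂ = 914.7500/4 = 228.68750
Σ(xᵢ − x̄)³ = -11410.8750 ⇒ m₃ = -11410.8750/4 = -2852.71875
m₂^(3/2) = 228.68750^(1.5) = 3458.30777
g_1 = m₃ / m₂^(3/2) = -2852.71875 / 3458.30777 ≈ -0.8249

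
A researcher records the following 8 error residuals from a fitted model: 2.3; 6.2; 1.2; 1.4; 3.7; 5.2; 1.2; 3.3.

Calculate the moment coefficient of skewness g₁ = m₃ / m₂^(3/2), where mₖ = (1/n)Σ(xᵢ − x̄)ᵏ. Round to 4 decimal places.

0.5147

x̄ = (2.3 + 6.2 + 1.2 + 1.4 + 3.7 + 5.2 + 1.2 + 3.3) / 8 = 3.0625
deviations (xᵢ − x̄): -0.7625, 3.1375, -1.8625, -1.6625, 0.6375, 2.1375, -1.8625, 0.2375
Σ(xᵢ − x̄)² = 25.1588 ⇒ m₂ = 25.1588/8 = 3.14484
Σ(xᵢ − x̄)³ = 22.9638 ⇒ m₃ = 22.9638/8 = 2.87047
m₂^(3/2) = 3.14484^(1.5) = 5.57697
g₁ = m₃ / m₂^(3/2) = 2.87047 / 5.57697 ≈ 0.5147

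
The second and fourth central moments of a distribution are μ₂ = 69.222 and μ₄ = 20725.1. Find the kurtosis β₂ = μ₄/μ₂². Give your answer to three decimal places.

4.325

μ₂² = 69.222² = 4791.68528
μ₄/μ₂² = 20725.1 / 4791.68528 = 4.32522
β₂ ≈ 4.325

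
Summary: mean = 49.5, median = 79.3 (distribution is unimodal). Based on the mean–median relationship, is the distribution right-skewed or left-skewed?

mean − median = 49.5 − 79.3 = -29.8
mean < median ⇒ the longer tail is on the left ⇒ left-skewed (negatively skewed).

left-skewed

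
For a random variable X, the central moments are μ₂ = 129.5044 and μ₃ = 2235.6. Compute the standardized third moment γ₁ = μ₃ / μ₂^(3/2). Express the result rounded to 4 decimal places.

σ = √μ₂ = √129.5044 = 11.38000
σ³ = μ₂^(3/2) = 1473.76007
γ₁ = μ₃/σ³ = 2235.6 / 1473.76007 ≈ 1.5169

1.5169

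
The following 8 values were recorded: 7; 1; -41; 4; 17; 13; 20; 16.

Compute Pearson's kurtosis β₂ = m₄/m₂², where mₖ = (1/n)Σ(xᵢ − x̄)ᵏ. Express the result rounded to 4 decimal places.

x̄ = 4.6250
Σ(xᵢ − x̄)² = 2689.8750 ⇒ m₂ = 336.23438
Σ(xᵢ − x̄)⁴ = 4434426.5566 ⇒ m₄ = 554303.31958
m₂² = 113053.55493
β₂ = m₄/m₂² = 554303.31958 / 113053.55493 ≈ 4.9030

4.9030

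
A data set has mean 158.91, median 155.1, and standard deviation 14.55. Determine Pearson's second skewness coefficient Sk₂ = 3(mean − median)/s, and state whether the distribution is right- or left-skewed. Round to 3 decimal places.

0.786, right-skewed

Sk₂ = 3(158.91 − 155.1) / 14.55 = 3 × 3.8100 / 14.55
    = 11.4300 / 14.55 ≈ 0.786
Sk₂ > 0 ⇒ mean > median ⇒ right-skewed (positive skew).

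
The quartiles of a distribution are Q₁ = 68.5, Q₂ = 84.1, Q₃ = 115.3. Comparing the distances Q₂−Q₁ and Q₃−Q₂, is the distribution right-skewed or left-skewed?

Q₂ − Q₁ = 15.6;  Q₃ − Q₂ = 31.2
Q₃ − Q₂ > Q₂ − Q₁ ⇒ the upper half is more spread out ⇒ right-skewed.

right-skewed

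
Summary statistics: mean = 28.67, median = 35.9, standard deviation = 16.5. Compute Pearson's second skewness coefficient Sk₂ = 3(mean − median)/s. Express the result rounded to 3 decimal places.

-1.315

Sk₂ = 3(28.67 − 35.9) / 16.5 = 3 × -7.2300 / 16.5
    = -21.6900 / 16.5 ≈ -1.315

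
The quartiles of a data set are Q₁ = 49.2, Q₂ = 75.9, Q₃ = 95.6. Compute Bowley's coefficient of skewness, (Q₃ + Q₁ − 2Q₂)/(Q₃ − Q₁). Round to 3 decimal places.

numerator: Q₃ + Q₁ − 2Q₂ = 95.6 + 49.2 − 2×75.9 = -7.0000
denominator: Q₃ − Q₁ = 95.6 − 49.2 = 46.4000
Bowley skewness = -7.0000 / 46.4000 ≈ -0.151

-0.151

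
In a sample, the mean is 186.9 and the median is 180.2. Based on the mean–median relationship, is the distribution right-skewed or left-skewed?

right-skewed

mean − median = 186.9 − 180.2 = 6.7
mean > median ⇒ the longer tail is on the right ⇒ right-skewed (positively skewed).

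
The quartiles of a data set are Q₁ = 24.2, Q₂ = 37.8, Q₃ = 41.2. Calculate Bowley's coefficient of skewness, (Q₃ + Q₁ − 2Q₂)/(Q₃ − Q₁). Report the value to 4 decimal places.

numerator: Q₃ + Q₁ − 2Q₂ = 41.2 + 24.2 − 2×37.8 = -10.2000
denominator: Q₃ − Q₁ = 41.2 − 24.2 = 17.0000
Bowley skewness = -10.2000 / 17.0000 ≈ -0.6000

-0.6000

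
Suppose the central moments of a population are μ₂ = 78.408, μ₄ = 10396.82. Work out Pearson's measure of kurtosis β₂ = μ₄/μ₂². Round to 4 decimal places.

μ₂² = 78.408² = 6147.81446
μ₄/μ₂² = 10396.82 / 6147.81446 = 1.69114
β₂ ≈ 1.6911

1.6911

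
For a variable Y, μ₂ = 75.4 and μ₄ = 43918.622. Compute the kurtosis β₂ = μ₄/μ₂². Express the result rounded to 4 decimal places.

μ₂² = 75.4² = 5685.16000
μ₄/μ₂² = 43918.622 / 5685.16000 = 7.72513
β₂ ≈ 7.7251

7.7251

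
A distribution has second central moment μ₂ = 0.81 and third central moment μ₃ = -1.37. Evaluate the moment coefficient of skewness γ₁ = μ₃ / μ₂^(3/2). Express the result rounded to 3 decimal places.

σ = √μ₂ = √0.81 = 0.90000
σ³ = μ₂^(3/2) = 0.72900
γ₁ = μ₃/σ³ = -1.37 / 0.72900 ≈ -1.879

-1.879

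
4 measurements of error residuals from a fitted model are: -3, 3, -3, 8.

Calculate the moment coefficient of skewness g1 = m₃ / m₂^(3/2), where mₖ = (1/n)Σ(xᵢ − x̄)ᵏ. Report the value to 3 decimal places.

0.409

x̄ = (-3 + 3 - 3 + 8) / 4 = 1.2500
deviations (xᵢ − x̄): -4.2500, 1.7500, -4.2500, 6.7500
Σ(xᵢ − x̄)² = 84.7500 ⇒ m₂ = 84.7500/4 = 21.18750
Σ(xᵢ − x̄)³ = 159.3750 ⇒ m₃ = 159.3750/4 = 39.84375
m₂^(3/2) = 21.18750^(1.5) = 97.52581
g1 = m₃ / m₂^(3/2) = 39.84375 / 97.52581 ≈ 0.409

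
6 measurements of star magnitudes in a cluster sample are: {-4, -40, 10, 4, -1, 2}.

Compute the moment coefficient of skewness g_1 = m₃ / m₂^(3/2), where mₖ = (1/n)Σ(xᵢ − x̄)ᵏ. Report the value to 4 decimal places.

x̄ = (-4 - 40 + 10 + 4 - 1 + 2) / 6 = -4.8333
deviations (xᵢ − x̄): 0.8333, -35.1667, 14.8333, 8.8333, 3.8333, 6.8333
Σ(xᵢ − x̄)² = 1596.8333 ⇒ m₂ = 1596.8333/6 = 266.13889
Σ(xᵢ − x̄)³ = -39161.4444 ⇒ m₃ = -39161.4444/6 = -6526.90741
m₂^(3/2) = 266.13889^(1.5) = 4341.72697
g_1 = m₃ / m₂^(3/2) = -6526.90741 / 4341.72697 ≈ -1.5033

-1.5033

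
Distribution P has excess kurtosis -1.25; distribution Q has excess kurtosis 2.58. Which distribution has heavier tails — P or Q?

Higher excess kurtosis ⇒ heavier tails relative to the normal distribution.
-1.25 vs 2.58: the larger is 2.58, so Q has heavier tails. (Q is leptokurtic — heavier-than-normal tails; the other is platykurtic.)

Q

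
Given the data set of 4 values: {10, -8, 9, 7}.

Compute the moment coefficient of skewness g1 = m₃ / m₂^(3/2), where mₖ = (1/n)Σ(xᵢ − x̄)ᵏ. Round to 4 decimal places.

x̄ = (10 - 8 + 9 + 7) / 4 = 4.5000
deviations (xᵢ − x̄): 5.5000, -12.5000, 4.5000, 2.5000
Σ(xᵢ − x̄)² = 213.0000 ⇒ m₂ = 213.0000/4 = 53.25000
Σ(xᵢ − x̄)³ = -1680.0000 ⇒ m₃ = -1680.0000/4 = -420.00000
m₂^(3/2) = 53.25000^(1.5) = 388.57908
g1 = m₃ / m₂^(3/2) = -420.00000 / 388.57908 ≈ -1.0809

-1.0809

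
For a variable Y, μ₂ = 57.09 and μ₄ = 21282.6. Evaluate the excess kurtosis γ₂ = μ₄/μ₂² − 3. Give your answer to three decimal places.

μ₂² = 57.09² = 3259.26810
μ₄/μ₂² = 21282.6 / 3259.26810 = 6.52987
γ₂ = 6.52987 − 3 ≈ 3.530

3.530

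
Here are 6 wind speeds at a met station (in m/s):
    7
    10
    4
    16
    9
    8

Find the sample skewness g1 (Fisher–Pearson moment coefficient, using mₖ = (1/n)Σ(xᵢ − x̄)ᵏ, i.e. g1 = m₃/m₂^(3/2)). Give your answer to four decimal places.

0.7189

x̄ = (7 + 10 + 4 + 16 + 9 + 8) / 6 = 9.0000
deviations (xᵢ − x̄): -2.0000, 1.0000, -5.0000, 7.0000, 0.0000, -1.0000
Σ(xᵢ − x̄)² = 80.0000 ⇒ m₂ = 80.0000/6 = 13.33333
Σ(xᵢ − x̄)³ = 210.0000 ⇒ m₃ = 210.0000/6 = 35.00000
m₂^(3/2) = 13.33333^(1.5) = 48.68645
g1 = m₃ / m₂^(3/2) = 35.00000 / 48.68645 ≈ 0.7189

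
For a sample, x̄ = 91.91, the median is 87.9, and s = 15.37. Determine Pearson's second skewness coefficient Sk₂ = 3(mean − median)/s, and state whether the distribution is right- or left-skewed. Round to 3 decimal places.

0.783, right-skewed

Sk₂ = 3(91.91 − 87.9) / 15.37 = 3 × 4.0100 / 15.37
    = 12.0300 / 15.37 ≈ 0.783
Sk₂ > 0 ⇒ mean > median ⇒ right-skewed (positive skew).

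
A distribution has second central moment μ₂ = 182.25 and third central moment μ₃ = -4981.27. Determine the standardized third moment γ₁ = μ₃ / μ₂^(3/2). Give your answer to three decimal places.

-2.025

σ = √μ₂ = √182.25 = 13.50000
σ³ = μ₂^(3/2) = 2460.37500
γ₁ = μ₃/σ³ = -4981.27 / 2460.37500 ≈ -2.025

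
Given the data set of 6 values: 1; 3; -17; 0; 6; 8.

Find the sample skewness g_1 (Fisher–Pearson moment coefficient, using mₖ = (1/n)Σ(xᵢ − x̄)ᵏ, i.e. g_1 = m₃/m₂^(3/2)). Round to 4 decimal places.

x̄ = (1 + 3 - 17 + 0 + 6 + 8) / 6 = 0.1667
deviations (xᵢ − x̄): 0.8333, 2.8333, -17.1667, -0.1667, 5.8333, 7.8333
Σ(xᵢ − x̄)² = 398.8333 ⇒ m₂ = 398.8333/6 = 66.47222
Σ(xᵢ − x̄)³ = -4356.4444 ⇒ m₃ = -4356.4444/6 = -726.07407
m₂^(3/2) = 66.47222^(1.5) = 541.95134
g_1 = m₃ / m₂^(3/2) = -726.07407 / 541.95134 ≈ -1.3397

-1.3397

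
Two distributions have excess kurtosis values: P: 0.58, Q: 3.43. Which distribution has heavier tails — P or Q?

Q

Higher excess kurtosis ⇒ heavier tails relative to the normal distribution.
0.58 vs 3.43: the larger is 3.43, so Q has heavier tails.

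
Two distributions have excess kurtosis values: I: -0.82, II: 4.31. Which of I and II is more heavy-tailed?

II

Higher excess kurtosis ⇒ heavier tails relative to the normal distribution.
-0.82 vs 4.31: the larger is 4.31, so II has heavier tails. (II is leptokurtic — heavier-than-normal tails; the other is platykurtic.)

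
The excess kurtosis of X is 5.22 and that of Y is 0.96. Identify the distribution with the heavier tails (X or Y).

Higher excess kurtosis ⇒ heavier tails relative to the normal distribution.
5.22 vs 0.96: the larger is 5.22, so X has heavier tails.

X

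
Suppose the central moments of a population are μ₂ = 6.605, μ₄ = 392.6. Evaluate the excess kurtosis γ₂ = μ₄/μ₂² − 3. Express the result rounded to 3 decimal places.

5.999

μ₂² = 6.605² = 43.62603
μ₄/μ₂² = 392.6 / 43.62603 = 8.99922
γ₂ = 8.99922 − 3 ≈ 5.999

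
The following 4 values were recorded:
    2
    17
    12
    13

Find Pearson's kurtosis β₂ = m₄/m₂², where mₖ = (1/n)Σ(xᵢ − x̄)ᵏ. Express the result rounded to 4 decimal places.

x̄ = 11.0000
Σ(xᵢ − x̄)² = 122.0000 ⇒ m₂ = 30.50000
Σ(xᵢ − x̄)⁴ = 7874.0000 ⇒ m₄ = 1968.50000
m₂² = 930.25000
β₂ = m₄/m₂² = 1968.50000 / 930.25000 ≈ 2.1161

2.1161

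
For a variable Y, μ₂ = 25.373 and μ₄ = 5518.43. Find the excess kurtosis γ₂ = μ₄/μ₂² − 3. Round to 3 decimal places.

μ₂² = 25.373² = 643.78913
μ₄/μ₂² = 5518.43 / 643.78913 = 8.57180
γ₂ = 8.57180 − 3 ≈ 5.572

5.572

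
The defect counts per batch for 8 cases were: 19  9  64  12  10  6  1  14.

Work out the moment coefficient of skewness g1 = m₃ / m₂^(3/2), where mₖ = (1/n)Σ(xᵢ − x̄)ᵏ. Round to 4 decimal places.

1.9443

x̄ = (19 + 9 + 64 + 12 + 10 + 6 + 1 + 14) / 8 = 16.8750
deviations (xᵢ − x̄): 2.1250, -7.8750, 47.1250, -4.8750, -6.8750, -10.8750, -15.8750, -2.8750
Σ(xᵢ − x̄)² = 2736.8750 ⇒ m₂ = 2736.8750/8 = 342.10938
Σ(xᵢ − x̄)³ = 98423.3438 ⇒ m₃ = 98423.3438/8 = 12302.91797
m₂^(3/2) = 342.10938^(1.5) = 6327.72306
g1 = m₃ / m₂^(3/2) = 12302.91797 / 6327.72306 ≈ 1.9443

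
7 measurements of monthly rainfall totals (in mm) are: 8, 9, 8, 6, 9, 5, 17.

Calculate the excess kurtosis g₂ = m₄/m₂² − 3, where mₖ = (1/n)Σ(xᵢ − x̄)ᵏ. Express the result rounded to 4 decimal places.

x̄ = 8.8571
Σ(xᵢ − x̄)² = 90.8571 ⇒ m₂ = 12.97959
Σ(xᵢ − x̄)⁴ = 4685.5627 ⇒ m₄ = 669.36610
m₂² = 168.46980
g₂ = m₄/m₂² − 3 = 3.97321 − 3 ≈ 0.9732

0.9732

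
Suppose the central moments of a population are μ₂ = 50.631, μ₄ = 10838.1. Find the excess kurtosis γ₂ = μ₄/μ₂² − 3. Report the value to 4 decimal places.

1.2279

μ₂² = 50.631² = 2563.49816
μ₄/μ₂² = 10838.1 / 2563.49816 = 4.22786
γ₂ = 4.22786 − 3 ≈ 1.2279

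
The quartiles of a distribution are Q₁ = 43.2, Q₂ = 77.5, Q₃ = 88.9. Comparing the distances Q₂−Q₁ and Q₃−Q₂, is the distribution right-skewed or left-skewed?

Q₂ − Q₁ = 34.3;  Q₃ − Q₂ = 11.4
Q₂ − Q₁ > Q₃ − Q₂ ⇒ the lower half is more spread out ⇒ left-skewed.

left-skewed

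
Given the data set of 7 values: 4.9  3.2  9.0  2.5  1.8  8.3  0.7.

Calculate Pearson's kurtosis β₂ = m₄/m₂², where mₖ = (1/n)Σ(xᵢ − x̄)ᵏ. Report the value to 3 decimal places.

x̄ = 4.3429
Σ(xᵢ − x̄)² = 62.0971 ⇒ m₂ = 8.87102
Σ(xᵢ − x̄)⁴ = 946.8659 ⇒ m₄ = 135.26656
m₂² = 78.69500
β₂ = m₄/m₂² = 135.26656 / 78.69500 ≈ 1.719

1.719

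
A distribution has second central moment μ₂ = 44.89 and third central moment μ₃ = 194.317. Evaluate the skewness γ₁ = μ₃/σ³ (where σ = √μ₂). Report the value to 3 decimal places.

0.646

σ = √μ₂ = √44.89 = 6.70000
σ³ = μ₂^(3/2) = 300.76300
γ₁ = μ₃/σ³ = 194.317 / 300.76300 ≈ 0.646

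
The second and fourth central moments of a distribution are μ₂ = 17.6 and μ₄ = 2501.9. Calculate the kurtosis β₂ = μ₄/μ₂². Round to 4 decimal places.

μ₂² = 17.6² = 309.76000
μ₄/μ₂² = 2501.9 / 309.76000 = 8.07690
β₂ ≈ 8.0769

8.0769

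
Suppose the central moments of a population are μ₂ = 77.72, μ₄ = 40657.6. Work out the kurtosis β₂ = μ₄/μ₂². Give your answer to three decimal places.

6.731

μ₂² = 77.72² = 6040.39840
μ₄/μ₂² = 40657.6 / 6040.39840 = 6.73095
β₂ ≈ 6.731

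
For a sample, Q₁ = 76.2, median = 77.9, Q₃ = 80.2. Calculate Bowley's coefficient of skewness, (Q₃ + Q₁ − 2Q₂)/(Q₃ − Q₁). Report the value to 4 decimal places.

0.1500

numerator: Q₃ + Q₁ − 2Q₂ = 80.2 + 76.2 − 2×77.9 = 0.6000
denominator: Q₃ − Q₁ = 80.2 − 76.2 = 4.0000
Bowley skewness = 0.6000 / 4.0000 ≈ 0.1500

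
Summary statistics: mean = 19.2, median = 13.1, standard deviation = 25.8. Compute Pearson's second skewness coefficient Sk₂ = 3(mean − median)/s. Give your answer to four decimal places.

Sk₂ = 3(19.2 − 13.1) / 25.8 = 3 × 6.1000 / 25.8
    = 18.3000 / 25.8 ≈ 0.7093

0.7093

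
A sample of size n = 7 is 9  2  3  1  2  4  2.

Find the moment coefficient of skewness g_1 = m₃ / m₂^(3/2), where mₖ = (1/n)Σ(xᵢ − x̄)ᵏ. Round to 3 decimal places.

x̄ = (9 + 2 + 3 + 1 + 2 + 4 + 2) / 7 = 3.2857
deviations (xᵢ − x̄): 5.7143, -1.2857, -0.2857, -2.2857, -1.2857, 0.7143, -1.2857
Σ(xᵢ − x̄)² = 43.4286 ⇒ m₂ = 43.4286/7 = 6.20408
Σ(xᵢ − x̄)³ = 168.6122 ⇒ m₃ = 168.6122/7 = 24.08746
m₂^(3/2) = 6.20408^(1.5) = 15.45312
g_1 = m₃ / m₂^(3/2) = 24.08746 / 15.45312 ≈ 1.559

1.559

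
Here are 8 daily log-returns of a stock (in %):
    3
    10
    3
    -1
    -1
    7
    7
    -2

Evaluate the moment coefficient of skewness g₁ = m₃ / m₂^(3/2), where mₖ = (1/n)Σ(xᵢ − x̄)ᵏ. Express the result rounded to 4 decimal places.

x̄ = (3 + 10 + 3 - 1 - 1 + 7 + 7 - 2) / 8 = 3.2500
deviations (xᵢ − x̄): -0.2500, 6.7500, -0.2500, -4.2500, -4.2500, 3.7500, 3.7500, -5.2500
Σ(xᵢ − x̄)² = 137.5000 ⇒ m₂ = 137.5000/8 = 17.18750
Σ(xᵢ − x̄)³ = 114.7500 ⇒ m₃ = 114.7500/8 = 14.34375
m₂^(3/2) = 17.18750^(1.5) = 71.25561
g₁ = m₃ / m₂^(3/2) = 14.34375 / 71.25561 ≈ 0.2013

0.2013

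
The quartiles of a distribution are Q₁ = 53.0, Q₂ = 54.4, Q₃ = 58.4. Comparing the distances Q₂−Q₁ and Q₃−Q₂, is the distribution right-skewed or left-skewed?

right-skewed

Q₂ − Q₁ = 1.4;  Q₃ − Q₂ = 4.0
Q₃ − Q₂ > Q₂ − Q₁ ⇒ the upper half is more spread out ⇒ right-skewed.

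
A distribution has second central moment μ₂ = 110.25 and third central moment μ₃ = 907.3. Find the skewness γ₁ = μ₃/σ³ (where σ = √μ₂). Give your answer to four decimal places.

σ = √μ₂ = √110.25 = 10.50000
σ³ = μ₂^(3/2) = 1157.62500
γ₁ = μ₃/σ³ = 907.3 / 1157.62500 ≈ 0.7838

0.7838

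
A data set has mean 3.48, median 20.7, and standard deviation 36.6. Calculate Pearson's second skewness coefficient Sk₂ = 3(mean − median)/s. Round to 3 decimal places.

Sk₂ = 3(3.48 − 20.7) / 36.6 = 3 × -17.2200 / 36.6
    = -51.6600 / 36.6 ≈ -1.411

-1.411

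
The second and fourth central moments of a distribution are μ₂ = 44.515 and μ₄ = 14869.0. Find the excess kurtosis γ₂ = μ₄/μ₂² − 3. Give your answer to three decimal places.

4.504

μ₂² = 44.515² = 1981.58523
μ₄/μ₂² = 14869.0 / 1981.58523 = 7.50359
γ₂ = 7.50359 − 3 ≈ 4.504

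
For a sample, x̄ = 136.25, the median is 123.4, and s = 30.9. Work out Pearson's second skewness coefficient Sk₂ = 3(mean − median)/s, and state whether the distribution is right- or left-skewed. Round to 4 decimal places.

1.2476, right-skewed

Sk₂ = 3(136.25 − 123.4) / 30.9 = 3 × 12.8500 / 30.9
    = 38.5500 / 30.9 ≈ 1.2476
Sk₂ > 0 ⇒ mean > median ⇒ right-skewed (positive skew).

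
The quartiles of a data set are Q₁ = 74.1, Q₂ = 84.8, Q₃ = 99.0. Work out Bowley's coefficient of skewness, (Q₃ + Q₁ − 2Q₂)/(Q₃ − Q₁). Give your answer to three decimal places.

0.141

numerator: Q₃ + Q₁ − 2Q₂ = 99.0 + 74.1 − 2×84.8 = 3.5000
denominator: Q₃ − Q₁ = 99.0 − 74.1 = 24.9000
Bowley skewness = 3.5000 / 24.9000 ≈ 0.141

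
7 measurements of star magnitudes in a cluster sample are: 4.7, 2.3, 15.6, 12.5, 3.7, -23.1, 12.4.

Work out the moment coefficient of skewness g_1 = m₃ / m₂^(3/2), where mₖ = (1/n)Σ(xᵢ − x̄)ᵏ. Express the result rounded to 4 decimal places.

-1.4054

x̄ = (4.7 + 2.3 + 15.6 + 12.5 + 3.7 - 23.1 + 12.4) / 7 = 4.0143
deviations (xᵢ − x̄): 0.6857, -1.7143, 11.5857, 8.4857, -0.3143, -27.1143, 8.3857
Σ(xᵢ − x̄)² = 1015.2486 ⇒ m₂ = 1015.2486/7 = 145.03551
Σ(xᵢ − x̄)³ = -17182.8937 ⇒ m₃ = -17182.8937/7 = -2454.69910
m₂^(3/2) = 145.03551^(1.5) = 1746.67265
g_1 = m₃ / m₂^(3/2) = -2454.69910 / 1746.67265 ≈ -1.4054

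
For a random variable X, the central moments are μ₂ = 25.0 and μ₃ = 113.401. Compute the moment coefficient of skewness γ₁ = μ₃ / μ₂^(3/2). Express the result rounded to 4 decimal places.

σ = √μ₂ = √25.0 = 5.00000
σ³ = μ₂^(3/2) = 125.00000
γ₁ = μ₃/σ³ = 113.401 / 125.00000 ≈ 0.9072

0.9072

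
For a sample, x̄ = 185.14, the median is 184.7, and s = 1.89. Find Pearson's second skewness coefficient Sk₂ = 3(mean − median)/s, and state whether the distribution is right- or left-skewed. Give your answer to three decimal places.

Sk₂ = 3(185.14 − 184.7) / 1.89 = 3 × 0.4400 / 1.89
    = 1.3200 / 1.89 ≈ 0.698
Sk₂ > 0 ⇒ mean > median ⇒ right-skewed (positive skew).

0.698, right-skewed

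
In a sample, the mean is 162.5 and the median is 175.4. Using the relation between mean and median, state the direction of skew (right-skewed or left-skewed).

mean − median = 162.5 − 175.4 = -12.9
mean < median ⇒ the longer tail is on the left ⇒ left-skewed (negatively skewed).

left-skewed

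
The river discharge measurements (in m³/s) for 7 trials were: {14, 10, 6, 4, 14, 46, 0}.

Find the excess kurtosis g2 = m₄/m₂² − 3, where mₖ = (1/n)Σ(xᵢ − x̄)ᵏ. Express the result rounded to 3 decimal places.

1.189

x̄ = 13.4286
Σ(xᵢ − x̄)² = 1397.7143 ⇒ m₂ = 199.67347
Σ(xᵢ − x̄)⁴ = 1169108.6181 ⇒ m₄ = 167015.51687
m₂² = 39869.49438
g2 = m₄/m₂² − 3 = 4.18906 − 3 ≈ 1.189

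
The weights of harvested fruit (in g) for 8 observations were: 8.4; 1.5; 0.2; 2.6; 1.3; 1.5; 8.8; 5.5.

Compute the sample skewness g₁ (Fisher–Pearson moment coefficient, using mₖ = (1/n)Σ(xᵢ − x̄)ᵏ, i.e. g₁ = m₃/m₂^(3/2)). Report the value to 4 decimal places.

0.6177

x̄ = (8.4 + 1.5 + 0.2 + 2.6 + 1.3 + 1.5 + 8.8 + 5.5) / 8 = 3.7250
deviations (xᵢ − x̄): 4.6750, -2.2250, -3.5250, -1.1250, -2.4250, -2.2250, 5.0750, 1.7750
Σ(xᵢ − x̄)² = 80.2350 ⇒ m₂ = 80.2350/8 = 10.02938
Σ(xᵢ − x̄)³ = 156.9623 ⇒ m₃ = 156.9623/8 = 19.62028
m₂^(3/2) = 10.02938^(1.5) = 31.76222
g₁ = m₃ / m₂^(3/2) = 19.62028 / 31.76222 ≈ 0.6177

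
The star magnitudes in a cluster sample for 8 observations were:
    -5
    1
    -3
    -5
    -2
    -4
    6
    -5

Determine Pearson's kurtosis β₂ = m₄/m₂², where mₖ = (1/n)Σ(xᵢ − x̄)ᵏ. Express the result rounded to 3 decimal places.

x̄ = -2.1250
Σ(xᵢ − x̄)² = 104.8750 ⇒ m₂ = 13.10938
Σ(xᵢ − x̄)⁴ = 4671.3379 ⇒ m₄ = 583.91724
m₂² = 171.85571
β₂ = m₄/m₂² = 583.91724 / 171.85571 ≈ 3.398

3.398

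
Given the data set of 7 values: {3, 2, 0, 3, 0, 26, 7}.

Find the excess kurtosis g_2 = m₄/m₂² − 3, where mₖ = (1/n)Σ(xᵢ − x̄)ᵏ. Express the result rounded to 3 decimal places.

1.559

x̄ = 5.8571
Σ(xᵢ − x̄)² = 506.8571 ⇒ m₂ = 72.40816
Σ(xᵢ − x̄)⁴ = 167330.7872 ⇒ m₄ = 23904.39817
m₂² = 5242.94211
g_2 = m₄/m₂² − 3 = 4.55935 − 3 ≈ 1.559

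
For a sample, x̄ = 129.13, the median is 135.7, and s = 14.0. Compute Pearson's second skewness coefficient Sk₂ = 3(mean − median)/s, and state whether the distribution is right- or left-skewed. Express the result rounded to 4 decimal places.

Sk₂ = 3(129.13 − 135.7) / 14.0 = 3 × -6.5700 / 14.0
    = -19.7100 / 14.0 ≈ -1.4079
Sk₂ < 0 ⇒ mean < median ⇒ left-skewed (negative skew).

-1.4079, left-skewed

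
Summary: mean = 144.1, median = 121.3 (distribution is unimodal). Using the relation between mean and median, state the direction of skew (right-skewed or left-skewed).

right-skewed

mean − median = 144.1 − 121.3 = 22.8
mean > median ⇒ the longer tail is on the right ⇒ right-skewed (positively skewed).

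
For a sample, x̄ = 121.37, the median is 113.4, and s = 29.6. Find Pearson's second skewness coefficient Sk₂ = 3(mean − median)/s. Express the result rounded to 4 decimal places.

Sk₂ = 3(121.37 − 113.4) / 29.6 = 3 × 7.9700 / 29.6
    = 23.9100 / 29.6 ≈ 0.8078

0.8078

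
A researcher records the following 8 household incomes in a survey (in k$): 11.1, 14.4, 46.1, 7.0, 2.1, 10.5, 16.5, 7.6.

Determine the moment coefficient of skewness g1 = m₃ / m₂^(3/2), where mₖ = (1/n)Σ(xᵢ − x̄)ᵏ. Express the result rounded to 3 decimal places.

x̄ = (11.1 + 14.4 + 46.1 + 7.0 + 2.1 + 10.5 + 16.5 + 7.6) / 8 = 14.4125
deviations (xᵢ − x̄): -3.3125, -0.0125, 31.6875, -7.4125, -12.3125, -3.9125, 2.0875, -6.8125
Σ(xᵢ − x̄)² = 1287.6888 ⇒ m₂ = 1287.6888/8 = 160.96109
Σ(xᵢ − x̄)³ = 29140.2067 ⇒ m₃ = 29140.2067/8 = 3642.52583
m₂^(3/2) = 160.96109^(1.5) = 2042.12053
g1 = m₃ / m₂^(3/2) = 3642.52583 / 2042.12053 ≈ 1.784

1.784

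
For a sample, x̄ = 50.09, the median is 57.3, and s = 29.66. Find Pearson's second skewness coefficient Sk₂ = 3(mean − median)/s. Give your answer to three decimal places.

-0.729

Sk₂ = 3(50.09 − 57.3) / 29.66 = 3 × -7.2100 / 29.66
    = -21.6300 / 29.66 ≈ -0.729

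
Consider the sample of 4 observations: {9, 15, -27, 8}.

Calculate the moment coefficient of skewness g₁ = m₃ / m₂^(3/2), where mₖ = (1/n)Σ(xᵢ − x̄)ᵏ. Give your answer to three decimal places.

-1.062

x̄ = (9 + 15 - 27 + 8) / 4 = 1.2500
deviations (xᵢ − x̄): 7.7500, 13.7500, -28.2500, 6.7500
Σ(xᵢ − x̄)² = 1092.7500 ⇒ m₂ = 1092.7500/4 = 273.18750
Σ(xᵢ − x̄)³ = -19172.6250 ⇒ m₃ = -19172.6250/4 = -4793.15625
m₂^(3/2) = 273.18750^(1.5) = 4515.34809
g₁ = m₃ / m₂^(3/2) = -4793.15625 / 4515.34809 ≈ -1.062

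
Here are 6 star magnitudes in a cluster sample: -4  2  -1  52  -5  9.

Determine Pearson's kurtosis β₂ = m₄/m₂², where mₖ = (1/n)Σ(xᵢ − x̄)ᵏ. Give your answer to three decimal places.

3.812

x̄ = 8.8333
Σ(xᵢ − x̄)² = 2362.8333 ⇒ m₂ = 393.80556
Σ(xᵢ − x̄)⁴ = 3547388.1528 ⇒ m₄ = 591231.35880
m₂² = 155082.81559
β₂ = m₄/m₂² = 591231.35880 / 155082.81559 ≈ 3.812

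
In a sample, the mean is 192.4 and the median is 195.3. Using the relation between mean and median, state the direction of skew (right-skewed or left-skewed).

mean − median = 192.4 − 195.3 = -2.9
mean < median ⇒ the longer tail is on the left ⇒ left-skewed (negatively skewed).

left-skewed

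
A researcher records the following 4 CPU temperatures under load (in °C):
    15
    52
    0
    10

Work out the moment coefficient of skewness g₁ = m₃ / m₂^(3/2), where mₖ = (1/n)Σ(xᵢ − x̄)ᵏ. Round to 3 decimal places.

x̄ = (15 + 52 + 0 + 10) / 4 = 19.2500
deviations (xᵢ − x̄): -4.2500, 32.7500, -19.2500, -9.2500
Σ(xᵢ − x̄)² = 1546.7500 ⇒ m₂ = 1546.7500/4 = 386.68750
Σ(xᵢ − x̄)³ = 27124.8750 ⇒ m₃ = 27124.8750/4 = 6781.21875
m₂^(3/2) = 386.68750^(1.5) = 7603.96659
g₁ = m₃ / m₂^(3/2) = 6781.21875 / 7603.96659 ≈ 0.892

0.892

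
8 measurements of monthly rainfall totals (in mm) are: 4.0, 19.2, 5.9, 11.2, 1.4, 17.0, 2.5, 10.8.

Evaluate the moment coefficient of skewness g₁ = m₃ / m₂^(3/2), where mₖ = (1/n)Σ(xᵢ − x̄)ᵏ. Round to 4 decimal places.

x̄ = (4.0 + 19.2 + 5.9 + 11.2 + 1.4 + 17.0 + 2.5 + 10.8) / 8 = 9.0000
deviations (xᵢ − x̄): -5.0000, 10.2000, -3.1000, 2.2000, -7.6000, 8.0000, -6.5000, 1.8000
Σ(xᵢ − x̄)² = 310.7400 ⇒ m₂ = 310.7400/8 = 38.84250
Σ(xᵢ − x̄)³ = 721.2960 ⇒ m₃ = 721.2960/8 = 90.16200
m₂^(3/2) = 38.84250^(1.5) = 242.08103
g₁ = m₃ / m₂^(3/2) = 90.16200 / 242.08103 ≈ 0.3724

0.3724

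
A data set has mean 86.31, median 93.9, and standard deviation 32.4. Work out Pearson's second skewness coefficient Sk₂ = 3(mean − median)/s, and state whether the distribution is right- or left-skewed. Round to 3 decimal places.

Sk₂ = 3(86.31 − 93.9) / 32.4 = 3 × -7.5900 / 32.4
    = -22.7700 / 32.4 ≈ -0.703
Sk₂ < 0 ⇒ mean < median ⇒ left-skewed (negative skew).

-0.703, left-skewed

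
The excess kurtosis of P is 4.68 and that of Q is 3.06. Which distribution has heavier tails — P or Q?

P

Higher excess kurtosis ⇒ heavier tails relative to the normal distribution.
4.68 vs 3.06: the larger is 4.68, so P has heavier tails.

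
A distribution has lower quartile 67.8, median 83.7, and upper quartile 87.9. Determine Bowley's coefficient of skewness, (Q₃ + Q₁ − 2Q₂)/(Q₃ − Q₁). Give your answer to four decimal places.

-0.5821

numerator: Q₃ + Q₁ − 2Q₂ = 87.9 + 67.8 − 2×83.7 = -11.7000
denominator: Q₃ − Q₁ = 87.9 − 67.8 = 20.1000
Bowley skewness = -11.7000 / 20.1000 ≈ -0.5821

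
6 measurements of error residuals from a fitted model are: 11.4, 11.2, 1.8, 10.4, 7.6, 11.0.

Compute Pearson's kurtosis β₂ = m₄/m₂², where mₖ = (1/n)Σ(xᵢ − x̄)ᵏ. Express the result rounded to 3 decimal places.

3.200

x̄ = 8.9000
Σ(xᵢ − x̄)² = 70.3000 ⇒ m₂ = 11.71667
Σ(xᵢ − x̄)⁴ = 2635.5814 ⇒ m₄ = 439.26357
m₂² = 137.28028
β₂ = m₄/m₂² = 439.26357 / 137.28028 ≈ 3.200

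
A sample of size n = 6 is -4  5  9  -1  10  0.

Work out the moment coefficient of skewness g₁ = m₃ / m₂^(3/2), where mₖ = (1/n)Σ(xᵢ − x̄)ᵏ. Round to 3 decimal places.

0.061

x̄ = (-4 + 5 + 9 - 1 + 10 + 0) / 6 = 3.1667
deviations (xᵢ − x̄): -7.1667, 1.8333, 5.8333, -4.1667, 6.8333, -3.1667
Σ(xᵢ − x̄)² = 162.8333 ⇒ m₂ = 162.8333/6 = 27.13889
Σ(xᵢ − x̄)³ = 51.5556 ⇒ m₃ = 51.5556/6 = 8.59259
m₂^(3/2) = 27.13889^(1.5) = 141.38004
g₁ = m₃ / m₂^(3/2) = 8.59259 / 141.38004 ≈ 0.061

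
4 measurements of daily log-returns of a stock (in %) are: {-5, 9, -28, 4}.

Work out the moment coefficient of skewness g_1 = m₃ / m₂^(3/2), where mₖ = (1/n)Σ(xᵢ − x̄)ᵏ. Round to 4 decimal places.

-0.7599

x̄ = (-5 + 9 - 28 + 4) / 4 = -5.0000
deviations (xᵢ − x̄): 0.0000, 14.0000, -23.0000, 9.0000
Σ(xᵢ − x̄)² = 806.0000 ⇒ m₂ = 806.0000/4 = 201.50000
Σ(xᵢ − x̄)³ = -8694.0000 ⇒ m₃ = -8694.0000/4 = -2173.50000
m₂^(3/2) = 201.50000^(1.5) = 2860.30652
g_1 = m₃ / m₂^(3/2) = -2173.50000 / 2860.30652 ≈ -0.7599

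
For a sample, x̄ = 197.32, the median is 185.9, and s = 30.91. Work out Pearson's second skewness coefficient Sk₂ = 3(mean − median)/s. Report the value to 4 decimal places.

Sk₂ = 3(197.32 − 185.9) / 30.91 = 3 × 11.4200 / 30.91
    = 34.2600 / 30.91 ≈ 1.1084

1.1084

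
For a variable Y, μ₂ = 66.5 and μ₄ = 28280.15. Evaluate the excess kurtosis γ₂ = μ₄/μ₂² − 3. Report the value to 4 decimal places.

μ₂² = 66.5² = 4422.25000
μ₄/μ₂² = 28280.15 / 4422.25000 = 6.39497
γ₂ = 6.39497 − 3 ≈ 3.3950

3.3950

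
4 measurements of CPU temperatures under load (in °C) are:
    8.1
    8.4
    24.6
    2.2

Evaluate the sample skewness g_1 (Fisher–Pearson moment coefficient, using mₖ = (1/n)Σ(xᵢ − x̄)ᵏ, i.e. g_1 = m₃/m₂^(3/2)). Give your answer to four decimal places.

x̄ = (8.1 + 8.4 + 24.6 + 2.2) / 4 = 10.8250
deviations (xᵢ − x̄): -2.7250, -2.4250, 13.7750, -8.6250
Σ(xᵢ − x̄)² = 277.4475 ⇒ m₂ = 277.4475/4 = 69.36188
Σ(xᵢ − x̄)³ = 1937.7004 ⇒ m₃ = 1937.7004/4 = 484.42509
m₂^(3/2) = 69.36188^(1.5) = 577.67189
g_1 = m₃ / m₂^(3/2) = 484.42509 / 577.67189 ≈ 0.8386

0.8386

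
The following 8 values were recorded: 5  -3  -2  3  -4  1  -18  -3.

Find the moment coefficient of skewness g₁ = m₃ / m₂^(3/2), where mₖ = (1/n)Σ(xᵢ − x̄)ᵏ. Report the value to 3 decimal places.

x̄ = (5 - 3 - 2 + 3 - 4 + 1 - 18 - 3) / 8 = -2.6250
deviations (xᵢ − x̄): 7.6250, -0.3750, 0.6250, 5.6250, -1.3750, 3.6250, -15.3750, -0.3750
Σ(xᵢ − x̄)² = 341.8750 ⇒ m₂ = 341.8750/8 = 42.73438
Σ(xᵢ − x̄)³ = -2968.0313 ⇒ m₃ = -2968.0313/8 = -371.00391
m₂^(3/2) = 42.73438^(1.5) = 279.36117
g₁ = m₃ / m₂^(3/2) = -371.00391 / 279.36117 ≈ -1.328

-1.328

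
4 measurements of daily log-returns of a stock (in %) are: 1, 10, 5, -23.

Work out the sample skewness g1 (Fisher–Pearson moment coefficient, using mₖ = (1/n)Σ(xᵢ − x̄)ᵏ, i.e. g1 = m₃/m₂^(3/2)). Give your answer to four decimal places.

-0.9383

x̄ = (1 + 10 + 5 - 23) / 4 = -1.7500
deviations (xᵢ − x̄): 2.7500, 11.7500, 6.7500, -21.2500
Σ(xᵢ − x̄)² = 642.7500 ⇒ m₂ = 642.7500/4 = 160.68750
Σ(xᵢ − x̄)³ = -7645.1250 ⇒ m₃ = -7645.1250/4 = -1911.28125
m₂^(3/2) = 160.68750^(1.5) = 2036.91610
g1 = m₃ / m₂^(3/2) = -1911.28125 / 2036.91610 ≈ -0.9383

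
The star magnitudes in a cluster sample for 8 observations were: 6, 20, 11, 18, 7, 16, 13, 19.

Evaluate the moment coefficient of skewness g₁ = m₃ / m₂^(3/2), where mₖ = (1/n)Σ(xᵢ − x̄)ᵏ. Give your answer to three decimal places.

-0.309

x̄ = (6 + 20 + 11 + 18 + 7 + 16 + 13 + 19) / 8 = 13.7500
deviations (xᵢ − x̄): -7.7500, 6.2500, -2.7500, 4.2500, -6.7500, 2.2500, -0.7500, 5.2500
Σ(xᵢ − x̄)² = 203.5000 ⇒ m₂ = 203.5000/8 = 25.43750
Σ(xᵢ − x̄)³ = -317.2500 ⇒ m₃ = -317.2500/8 = -39.65625
m₂^(3/2) = 25.43750^(1.5) = 128.29556
g₁ = m₃ / m₂^(3/2) = -39.65625 / 128.29556 ≈ -0.309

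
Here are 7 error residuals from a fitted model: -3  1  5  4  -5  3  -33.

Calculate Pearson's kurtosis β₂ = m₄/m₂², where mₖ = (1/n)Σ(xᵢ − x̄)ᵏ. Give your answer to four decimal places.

4.4747

x̄ = -4.0000
Σ(xᵢ − x̄)² = 1062.0000 ⇒ m₂ = 151.71429
Σ(xᵢ − x̄)⁴ = 720966.0000 ⇒ m₄ = 102995.14286
m₂² = 23017.22449
β₂ = m₄/m₂² = 102995.14286 / 23017.22449 ≈ 4.4747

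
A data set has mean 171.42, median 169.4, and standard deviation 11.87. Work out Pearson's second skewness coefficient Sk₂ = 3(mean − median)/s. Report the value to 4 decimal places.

Sk₂ = 3(171.42 − 169.4) / 11.87 = 3 × 2.0200 / 11.87
    = 6.0600 / 11.87 ≈ 0.5105

0.5105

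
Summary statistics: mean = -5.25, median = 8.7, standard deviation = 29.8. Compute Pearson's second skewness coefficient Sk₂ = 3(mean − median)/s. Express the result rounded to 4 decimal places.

-1.4044

Sk₂ = 3(-5.25 − 8.7) / 29.8 = 3 × -13.9500 / 29.8
    = -41.8500 / 29.8 ≈ -1.4044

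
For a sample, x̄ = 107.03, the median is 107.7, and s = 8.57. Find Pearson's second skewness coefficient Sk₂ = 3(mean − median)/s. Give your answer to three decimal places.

-0.235

Sk₂ = 3(107.03 − 107.7) / 8.57 = 3 × -0.6700 / 8.57
    = -2.0100 / 8.57 ≈ -0.235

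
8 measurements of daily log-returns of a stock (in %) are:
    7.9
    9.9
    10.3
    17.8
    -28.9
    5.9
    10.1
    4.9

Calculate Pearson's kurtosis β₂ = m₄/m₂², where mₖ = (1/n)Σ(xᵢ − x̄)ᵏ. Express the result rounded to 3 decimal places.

x̄ = 4.7375
Σ(xᵢ − x̄)² = 1399.8388 ⇒ m₂ = 174.97984
Σ(xᵢ − x̄)⁴ = 1311960.8504 ⇒ m₄ = 163995.10630
m₂² = 30617.94572
β₂ = m₄/m₂² = 163995.10630 / 30617.94572 ≈ 5.356

5.356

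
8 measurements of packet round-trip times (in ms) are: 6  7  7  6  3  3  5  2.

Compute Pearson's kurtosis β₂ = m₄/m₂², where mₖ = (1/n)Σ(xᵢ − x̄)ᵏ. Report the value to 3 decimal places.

1.518

x̄ = 4.8750
Σ(xᵢ − x̄)² = 26.8750 ⇒ m₂ = 3.35938
Σ(xᵢ − x̄)⁴ = 137.0254 ⇒ m₄ = 17.12817
m₂² = 11.28540
β₂ = m₄/m₂² = 17.12817 / 11.28540 ≈ 1.518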